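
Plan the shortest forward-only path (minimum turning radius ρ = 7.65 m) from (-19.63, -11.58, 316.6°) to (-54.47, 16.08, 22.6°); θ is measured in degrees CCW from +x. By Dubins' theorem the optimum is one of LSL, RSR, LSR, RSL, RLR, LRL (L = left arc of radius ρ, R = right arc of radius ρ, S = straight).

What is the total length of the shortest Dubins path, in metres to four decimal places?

Let ψ = atan2(Δy, Δx) = atan2(27.66, -34.84) = 141.5534° be the start→goal bearing.
Normalize: d = |goal − start| / ρ = 44.484842/7.65 = 5.815012, α = (θ_start − ψ) mod 360° = 175.0466° = 3.055139 rad, β = (θ_goal − ψ) mod 360° = 241.0466° = 4.207057 rad.
Common terms: sin α = 0.086346, cos α = -0.996265, sin β = -0.875014, cos β = -0.484098, cos(α−β) = 0.406737, d² = 33.814365. Work in radians in the unit-radius frame; every candidate has L = ρ·(t + p + q).
LSL: p² = 2 + d² − 2cos(α−β) + 2d(sin α − sin β) = 46.181524; p = √p² = 6.795699; φ = atan2(cos β − cos α, d + sin α − sin β) = 0.075438 rad; t = (φ − α) mod 2π = 3.303484 rad, q = (β − φ) mod 2π = 4.131619 rad → L = 7.65·(3.303484 + 6.795699 + 4.131619) = 7.65·14.230802 = 108.865632 m
RSR: p² = 2 + d² − 2cos(α−β) + 2d(sin β − sin α) = 23.820260; p = √p² = 4.880600; φ = atan2(cos α − cos β, d − sin α + sin β) = -0.105133 rad; t = (α − φ) mod 2π = 3.160272 rad, q = (φ − β) mod 2π = 1.970996 rad → L = 7.65·(3.160272 + 4.880600 + 1.970996) = 7.65·10.011868 = 76.590793 m
LSR: p² = d² − 2 + 2cos(α−β) + 2d(sin α + sin β) = 23.455611; p = √p² = 4.843099; φ = atan2(−cos α − cos β, d + sin α + sin β) − atan2(−2, p) = 0.678050 rad; t = (φ − α) mod 2π = 3.906096 rad, q = (φ − β) mod 2π = 2.754179 rad → L = 7.65·(3.906096 + 4.843099 + 2.754179) = 7.65·11.503374 = 88.000812 m
RSL: p² = d² − 2 + 2cos(α−β) − 2d(sin α + sin β) = 41.800066; p = √p² = 6.465297; φ = atan2(cos α + cos β, d − sin α − sin β) − atan2(2, p) = -0.520534 rad; t = (α − φ) mod 2π = 3.575673 rad, q = (β − φ) mod 2π = 4.727590 rad → L = 7.65·(3.575673 + 6.465297 + 4.727590) = 7.65·14.768560 = 112.979486 m
RLR: c = (6 − d² + 2cos(α−β) + 2d(sin α − sin β))/8 = -1.977533, |c| > 1 → infeasible
LRL: c = (6 − d² + 2cos(α−β) − 2d(sin α − sin β))/8 = -4.772691, |c| > 1 → infeasible
Shortest: RSR with L = 76.590793 m ≈ 76.5908 m

76.5908 m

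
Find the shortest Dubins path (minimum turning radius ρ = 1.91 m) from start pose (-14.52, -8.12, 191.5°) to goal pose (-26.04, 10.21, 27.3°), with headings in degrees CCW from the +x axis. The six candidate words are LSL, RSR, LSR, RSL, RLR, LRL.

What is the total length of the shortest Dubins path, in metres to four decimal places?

23.4521 m

Let ψ = atan2(Δy, Δx) = atan2(18.33, -11.52) = 122.1485° be the start→goal bearing.
Normalize: d = |goal − start| / ρ = 21.649464/1.91 = 11.334798, α = (θ_start − ψ) mod 360° = 69.3515° = 1.210413 rad, β = (θ_goal − ψ) mod 360° = 265.1515° = 4.627767 rad.
Common terms: sin α = 0.935762, cos α = 0.352633, sin β = -0.996422, cos β = -0.084521, cos(α−β) = -0.962218, d² = 128.477646. Work in radians in the unit-radius frame; every candidate has L = ρ·(t + p + q).
LSL: p² = 2 + d² − 2cos(α−β) + 2d(sin α − sin β) = 176.203899; p = √p² = 13.274182; φ = atan2(cos β − cos α, d + sin α − sin β) = -0.032939 rad; t = (φ − α) mod 2π = 5.039834 rad, q = (β − φ) mod 2π = 4.660706 rad → L = 1.91·(5.039834 + 13.274182 + 4.660706) = 1.91·22.974722 = 43.881718 m
RSR: p² = 2 + d² − 2cos(α−β) + 2d(sin β − sin α) = 88.600265; p = √p² = 9.412771; φ = atan2(cos α − cos β, d − sin α + sin β) = 0.046459 rad; t = (α − φ) mod 2π = 1.163953 rad, q = (φ − β) mod 2π = 1.701877 rad → L = 1.91·(1.163953 + 9.412771 + 1.701877) = 1.91·12.278602 = 23.452130 m
LSR: p² = d² − 2 + 2cos(α−β) + 2d(sin α + sin β) = 123.178070; p = √p² = 11.098562; φ = atan2(−cos α − cos β, d + sin α + sin β) − atan2(−2, p) = 0.154513 rad; t = (φ − α) mod 2π = 5.227286 rad, q = (φ − β) mod 2π = 1.809931 rad → L = 1.91·(5.227286 + 11.098562 + 1.809931) = 1.91·18.135779 = 34.639337 m
RSL: p² = d² − 2 + 2cos(α−β) − 2d(sin α + sin β) = 125.928349; p = √p² = 11.221780; φ = atan2(cos α + cos β, d − sin α − sin β) − atan2(2, p) = -0.152849 rad; t = (α − φ) mod 2π = 1.363262 rad, q = (β − φ) mod 2π = 4.780617 rad → L = 1.91·(1.363262 + 11.221780 + 4.780617) = 1.91·17.365659 = 33.168409 m
RLR: c = (6 − d² + 2cos(α−β) + 2d(sin α − sin β))/8 = -10.075033, |c| > 1 → infeasible
LRL: c = (6 − d² + 2cos(α−β) − 2d(sin α − sin β))/8 = -21.025487, |c| > 1 → infeasible
Shortest: RSR with L = 23.452130 m ≈ 23.4521 m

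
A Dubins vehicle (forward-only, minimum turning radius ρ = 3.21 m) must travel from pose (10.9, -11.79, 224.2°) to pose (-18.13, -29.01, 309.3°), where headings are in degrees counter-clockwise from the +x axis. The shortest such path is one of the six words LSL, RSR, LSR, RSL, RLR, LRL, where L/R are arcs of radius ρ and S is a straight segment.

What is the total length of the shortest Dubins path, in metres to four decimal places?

36.3526 m

Let ψ = atan2(Δy, Δx) = atan2(-17.22, -29.03) = -149.3245° be the start→goal bearing.
Normalize: d = |goal − start| / ρ = 33.753064/3.21 = 10.514973, α = (θ_start − ψ) mod 360° = 13.5245° = 0.236046 rad, β = (θ_goal − ψ) mod 360° = 98.6245° = 1.721321 rad.
Common terms: sin α = 0.233860, cos α = 0.972270, sin β = 0.988692, cos β = -0.149957, cos(α−β) = 0.085417, d² = 110.564659. Work in radians in the unit-radius frame; every candidate has L = ρ·(t + p + q).
LSL: p² = 2 + d² − 2cos(α−β) + 2d(sin α − sin β) = 96.519745; p = √p² = 9.824446; φ = atan2(cos β − cos α, d + sin α − sin β) = -0.114478 rad; t = (φ − α) mod 2π = 5.932661 rad, q = (β − φ) mod 2π = 1.835799 rad → L = 3.21·(5.932661 + 9.824446 + 1.835799) = 3.21·17.592907 = 56.473231 m
RSR: p² = 2 + d² − 2cos(α−β) + 2d(sin β − sin α) = 128.267904; p = √p² = 11.325542; φ = atan2(cos α − cos β, d − sin α + sin β) = 0.099251 rad; t = (α − φ) mod 2π = 0.136795 rad, q = (φ − β) mod 2π = 4.661115 rad → L = 3.21·(0.136795 + 11.325542 + 4.661115) = 3.21·16.123452 = 51.756282 m
LSR: p² = d² − 2 + 2cos(α−β) + 2d(sin α + sin β) = 134.445712; p = √p² = 11.595073; φ = atan2(−cos α − cos β, d + sin α + sin β) − atan2(−2, p) = 0.100862 rad; t = (φ − α) mod 2π = 6.148001 rad, q = (φ − β) mod 2π = 4.662726 rad → L = 3.21·(6.148001 + 11.595073 + 4.662726) = 3.21·22.405800 = 71.922618 m
RSL: p² = d² − 2 + 2cos(α−β) − 2d(sin α + sin β) = 83.025273; p = √p² = 9.111821; φ = atan2(cos α + cos β, d − sin α − sin β) − atan2(2, p) = -0.127806 rad; t = (α − φ) mod 2π = 0.363852 rad, q = (β − φ) mod 2π = 1.849127 rad → L = 3.21·(0.363852 + 9.111821 + 1.849127) = 3.21·11.324800 = 36.352607 m
RLR: c = (6 − d² + 2cos(α−β) + 2d(sin α − sin β))/8 = -15.033488, |c| > 1 → infeasible
LRL: c = (6 − d² + 2cos(α−β) − 2d(sin α − sin β))/8 = -11.064968, |c| > 1 → infeasible
Shortest: RSL with L = 36.352607 m ≈ 36.3526 m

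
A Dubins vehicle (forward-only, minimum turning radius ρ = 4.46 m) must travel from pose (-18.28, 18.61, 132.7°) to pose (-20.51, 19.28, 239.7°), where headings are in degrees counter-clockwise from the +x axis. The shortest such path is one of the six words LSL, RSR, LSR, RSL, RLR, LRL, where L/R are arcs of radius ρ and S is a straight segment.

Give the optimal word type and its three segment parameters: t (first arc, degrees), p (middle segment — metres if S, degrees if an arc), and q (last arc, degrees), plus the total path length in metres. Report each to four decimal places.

Let ψ = atan2(Δy, Δx) = atan2(0.67, -2.23) = 163.2772° be the start→goal bearing.
Normalize: d = |goal − start| / ρ = 2.328476/4.46 = 0.522080, α = (θ_start − ψ) mod 360° = 329.4228° = 5.749513 rad, β = (θ_goal − ψ) mod 360° = 76.4228° = 1.333830 rad.
Common terms: sin α = -0.508699, cos α = 0.860945, sin β = 0.972055, cos β = 0.234755, cos(α−β) = -0.292372, d² = 0.272567. Work in radians in the unit-radius frame; every candidate has L = ρ·(t + p + q).
LSL: p² = 2 + d² − 2cos(α−β) + 2d(sin α − sin β) = 1.311168; p = √p² = 1.145062; φ = atan2(cos β − cos α, d + sin α − sin β) = -2.562983 rad; t = (φ − α) mod 2π = 4.253875 rad, q = (β − φ) mod 2π = 3.896813 rad → L = 4.46·(4.253875 + 1.145062 + 3.896813) = 4.46·9.295750 = 41.459045 m
RSR: p² = 2 + d² − 2cos(α−β) + 2d(sin β − sin α) = 4.403453; p = √p² = 2.098441; φ = atan2(cos α − cos β, d − sin α + sin β) = 0.303023 rad; t = (α − φ) mod 2π = 5.446489 rad, q = (φ − β) mod 2π = 5.252379 rad → L = 4.46·(5.446489 + 2.098441 + 5.252379) = 4.46·12.797309 = 57.075998 m
LSR: p² = d² − 2 + 2cos(α−β) + 2d(sin α + sin β) = -1.828359 < 0 → infeasible
RSL: p² = d² − 2 + 2cos(α−β) − 2d(sin α + sin β) = -2.795994 < 0 → infeasible
RLR: c = (6 − d² + 2cos(α−β) + 2d(sin α − sin β))/8 = 0.449568; p = 2π − arccos c = 5.178671 rad; φ = atan2(cos α − cos β, d − sin α + sin β) = 0.303023 rad; t = (α − φ + p/2) mod 2π = 1.752640 rad, q = (α − β − t + p) mod 2π = 1.558529 rad → L = 4.46·(1.752640 + 5.178671 + 1.558529) = 4.46·8.489840 = 37.864685 m
LRL: c = (6 − d² + 2cos(α−β) − 2d(sin α − sin β))/8 = 0.836104; p = 2π − arccos c = 5.702531 rad; φ = atan2(cos β − cos α, d + sin α − sin β) = -2.562983 rad; t = (φ − α + p/2) mod 2π = 0.821955 rad, q = (β − α − t + p) mod 2π = 0.464893 rad → L = 4.46·(0.821955 + 5.702531 + 0.464893) = 4.46·6.989379 = 31.172632 m
Shortest: LRL with L = 31.172632 m ≈ 31.1726 m
Convert LRL to answer units (arcs ×180/π): t = 0.821955·180/π = 47.0946°, p = 5.702531·180/π = 326.7310°, q = 0.464893·180/π = 26.6364°, L = 31.1726 m.

LRL: t = 47.0946°, p = 326.7310°, q = 26.6364°, L = 31.1726 m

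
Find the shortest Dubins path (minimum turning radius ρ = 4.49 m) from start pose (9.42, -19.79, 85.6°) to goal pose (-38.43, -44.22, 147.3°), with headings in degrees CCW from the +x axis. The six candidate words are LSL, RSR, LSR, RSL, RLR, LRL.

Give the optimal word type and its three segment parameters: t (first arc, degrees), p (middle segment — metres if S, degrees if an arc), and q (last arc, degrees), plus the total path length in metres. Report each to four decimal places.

Let ψ = atan2(Δy, Δx) = atan2(-24.43, -47.85) = -152.9532° be the start→goal bearing.
Normalize: d = |goal − start| / ρ = 53.725668/4.49 = 11.965628, α = (θ_start − ψ) mod 360° = 238.5532° = 4.163540 rad, β = (θ_goal − ψ) mod 360° = 300.2532° = 5.240408 rad.
Common terms: sin α = -0.853125, cos α = -0.521706, sin β = -0.863807, cos β = 0.503823, cos(α−β) = 0.474088, d² = 143.176244. Work in radians in the unit-radius frame; every candidate has L = ρ·(t + p + q).
LSL: p² = 2 + d² − 2cos(α−β) + 2d(sin α − sin β) = 144.483693; p = √p² = 12.020137; φ = atan2(cos β − cos α, d + sin α − sin β) = 0.085421 rad; t = (φ − α) mod 2π = 2.205067 rad, q = (β − φ) mod 2π = 5.154986 rad → L = 4.49·(2.205067 + 12.020137 + 5.154986) = 4.49·19.380190 = 87.017055 m
RSR: p² = 2 + d² − 2cos(α−β) + 2d(sin β − sin α) = 143.972442; p = √p² = 11.998852; φ = atan2(cos α − cos β, d − sin α + sin β) = -0.085573 rad; t = (α − φ) mod 2π = 4.249113 rad, q = (φ − β) mod 2π = 0.957204 rad → L = 4.49·(4.249113 + 11.998852 + 0.957204) = 4.49·17.205169 = 77.251208 m
LSR: p² = d² − 2 + 2cos(α−β) + 2d(sin α + sin β) = 101.036075; p = √p² = 10.051670; φ = atan2(−cos α − cos β, d + sin α + sin β) − atan2(−2, p) = 0.198152 rad; t = (φ − α) mod 2π = 2.317798 rad, q = (φ − β) mod 2π = 1.240929 rad → L = 4.49·(2.317798 + 10.051670 + 1.240929) = 4.49·13.610397 = 61.110683 m
RSL: p² = d² − 2 + 2cos(α−β) − 2d(sin α + sin β) = 183.212766; p = √p² = 13.535611; φ = atan2(cos α + cos β, d − sin α − sin β) − atan2(2, p) = -0.148004 rad; t = (α − φ) mod 2π = 4.311543 rad, q = (β − φ) mod 2π = 5.388412 rad → L = 4.49·(4.311543 + 13.535611 + 5.388412) = 4.49·23.235566 = 104.327692 m
RLR: c = (6 − d² + 2cos(α−β) + 2d(sin α − sin β))/8 = -16.996555, |c| > 1 → infeasible
LRL: c = (6 − d² + 2cos(α−β) − 2d(sin α − sin β))/8 = -17.060462, |c| > 1 → infeasible
Shortest: LSR with L = 61.110683 m ≈ 61.1107 m
Convert LSR to answer units (arcs ×180/π): t = 2.317798·180/π = 132.8000°, p = ρ·p = 4.49·10.051670 = 45.1320 m, q = 1.240929·180/π = 71.1000°, L = 61.1107 m.

LSR: t = 132.8000°, p = 45.1320 m, q = 71.1000°, L = 61.1107 m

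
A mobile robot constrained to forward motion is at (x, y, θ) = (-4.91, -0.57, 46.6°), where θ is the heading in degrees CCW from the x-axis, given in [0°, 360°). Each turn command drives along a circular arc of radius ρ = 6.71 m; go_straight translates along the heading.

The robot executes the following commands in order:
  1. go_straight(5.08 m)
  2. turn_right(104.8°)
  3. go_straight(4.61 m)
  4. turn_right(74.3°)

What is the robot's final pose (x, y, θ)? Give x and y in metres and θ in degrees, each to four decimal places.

set_pose: (x, y, θ) = (-4.9100, -0.5700, 46.6000°), ρ = 6.71
go_straight(5.08): x += 5.08·cos θ, y += 5.08·sin θ → (-1.4196, 3.1210, 46.6000°)
turn_right(104.8°): centre at ρ to the right, rotate −104.8° → (9.1585, 2.0465, -58.2000° ≡ 301.8000°)
go_straight(4.61): x += 4.61·cos θ, y += 4.61·sin θ → (11.5878, -1.8715, 301.8000°)
turn_right(74.3°): centre at ρ to the right, rotate −74.3° → (10.8321, -9.9406, 227.5000°)

(10.8321, -9.9406, 227.5000°)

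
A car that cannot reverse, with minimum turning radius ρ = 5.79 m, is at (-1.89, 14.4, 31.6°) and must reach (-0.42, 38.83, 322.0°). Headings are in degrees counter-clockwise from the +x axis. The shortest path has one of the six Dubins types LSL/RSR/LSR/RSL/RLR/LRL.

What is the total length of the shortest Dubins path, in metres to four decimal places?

Let ψ = atan2(Δy, Δx) = atan2(24.43, 1.47) = 86.5566° be the start→goal bearing.
Normalize: d = |goal − start| / ρ = 24.474186/5.79 = 4.226975, α = (θ_start − ψ) mod 360° = 305.0434° = 5.324012 rad, β = (θ_goal − ψ) mod 360° = 235.4434° = 4.109263 rad.
Common terms: sin α = -0.818717, cos α = 0.574197, sin β = -0.823567, cos β = -0.567219, cos(α−β) = 0.348572, d² = 17.867319. Work in radians in the unit-radius frame; every candidate has L = ρ·(t + p + q).
LSL: p² = 2 + d² − 2cos(α−β) + 2d(sin α − sin β) = 19.211175; p = √p² = 4.383055; φ = atan2(cos β − cos α, d + sin α − sin β) = -0.263453 rad; t = (φ − α) mod 2π = 0.695720 rad, q = (β − φ) mod 2π = 4.372716 rad → L = 5.79·(0.695720 + 4.383055 + 4.372716) = 5.79·9.451492 = 54.724137 m
RSR: p² = 2 + d² − 2cos(α−β) + 2d(sin β − sin α) = 19.129175; p = √p² = 4.373691; φ = atan2(cos α − cos β, d − sin α + sin β) = 0.264030 rad; t = (α − φ) mod 2π = 5.059982 rad, q = (φ − β) mod 2π = 2.437952 rad → L = 5.79·(5.059982 + 4.373691 + 2.437952) = 5.79·11.871626 = 68.736713 m
LSR: p² = d² − 2 + 2cos(α−β) + 2d(sin α + sin β) = 2.680679; p = √p² = 1.637278; φ = atan2(−cos α − cos β, d + sin α + sin β) − atan2(−2, p) = 0.882093 rad; t = (φ − α) mod 2π = 1.841266 rad, q = (φ − β) mod 2π = 3.056015 rad → L = 5.79·(1.841266 + 1.637278 + 3.056015) = 5.79·6.534559 = 37.835099 m
RSL: p² = d² − 2 + 2cos(α−β) − 2d(sin α + sin β) = 30.448247; p = √p² = 5.517993; φ = atan2(cos α + cos β, d − sin α − sin β) − atan2(2, p) = -0.346534 rad; t = (α − φ) mod 2π = 5.670547 rad, q = (β − φ) mod 2π = 4.455798 rad → L = 5.79·(5.670547 + 5.517993 + 4.455798) = 5.79·15.644338 = 90.580716 m
RLR: c = (6 − d² + 2cos(α−β) + 2d(sin α − sin β))/8 = -1.391147, |c| > 1 → infeasible
LRL: c = (6 − d² + 2cos(α−β) − 2d(sin α − sin β))/8 = -1.401397, |c| > 1 → infeasible
Shortest: LSR with L = 37.835099 m ≈ 37.8351 m

37.8351 m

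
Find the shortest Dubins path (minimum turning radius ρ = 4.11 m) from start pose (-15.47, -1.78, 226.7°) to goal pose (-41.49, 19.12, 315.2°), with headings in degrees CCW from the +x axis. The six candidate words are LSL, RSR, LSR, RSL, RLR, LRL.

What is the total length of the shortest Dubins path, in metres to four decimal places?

Let ψ = atan2(Δy, Δx) = atan2(20.90, -26.02) = 141.2276° be the start→goal bearing.
Normalize: d = |goal − start| / ρ = 33.374397/4.11 = 8.120291, α = (θ_start − ψ) mod 360° = 85.4724° = 1.491775 rad, β = (θ_goal − ψ) mod 360° = 173.9724° = 3.036391 rad.
Common terms: sin α = 0.996879, cos α = 0.078939, sin β = 0.105007, cos β = -0.994471, cos(α−β) = 0.026177, d² = 65.939131. Work in radians in the unit-radius frame; every candidate has L = ρ·(t + p + q).
LSL: p² = 2 + d² − 2cos(α−β) + 2d(sin α − sin β) = 82.371301; p = √p² = 9.075864; φ = atan2(cos β − cos α, d + sin α − sin β) = -0.118548 rad; t = (φ − α) mod 2π = 4.672862 rad, q = (β − φ) mod 2π = 3.154940 rad → L = 4.11·(4.672862 + 9.075864 + 3.154940) = 4.11·16.903665 = 69.474065 m
RSR: p² = 2 + d² − 2cos(α−β) + 2d(sin β − sin α) = 53.402253; p = √p² = 7.307685; φ = atan2(cos α − cos β, d − sin α + sin β) = 0.147421 rad; t = (α − φ) mod 2π = 1.344354 rad, q = (φ − β) mod 2π = 3.394215 rad → L = 4.11·(1.344354 + 7.307685 + 3.394215) = 4.11·12.046253 = 49.510102 m
LSR: p² = d² − 2 + 2cos(α−β) + 2d(sin α + sin β) = 81.886767; p = √p² = 9.049131; φ = atan2(−cos α − cos β, d + sin α + sin β) − atan2(−2, p) = 0.316470 rad; t = (φ − α) mod 2π = 5.107880 rad, q = (φ − β) mod 2π = 3.563264 rad → L = 4.11·(5.107880 + 9.049131 + 3.563264) = 4.11·17.720274 = 72.830328 m
RSL: p² = d² − 2 + 2cos(α−β) − 2d(sin α + sin β) = 46.096203; p = √p² = 6.789418; φ = atan2(cos α + cos β, d − sin α − sin β) − atan2(2, p) = -0.416188 rad; t = (α − φ) mod 2π = 1.907963 rad, q = (β − φ) mod 2π = 3.452580 rad → L = 4.11·(1.907963 + 6.789418 + 3.452580) = 4.11·12.149961 = 49.936341 m
RLR: c = (6 − d² + 2cos(α−β) + 2d(sin α − sin β))/8 = -5.675282, |c| > 1 → infeasible
LRL: c = (6 − d² + 2cos(α−β) − 2d(sin α − sin β))/8 = -9.296413, |c| > 1 → infeasible
Shortest: RSR with L = 49.510102 m ≈ 49.5101 m

49.5101 m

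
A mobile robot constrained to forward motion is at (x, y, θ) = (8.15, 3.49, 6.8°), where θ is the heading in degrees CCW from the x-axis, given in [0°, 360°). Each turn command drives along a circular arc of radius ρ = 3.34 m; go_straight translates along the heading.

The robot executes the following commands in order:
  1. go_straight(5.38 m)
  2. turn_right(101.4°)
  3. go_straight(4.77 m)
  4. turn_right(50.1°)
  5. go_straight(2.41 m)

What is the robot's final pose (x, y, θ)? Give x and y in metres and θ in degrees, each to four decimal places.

(13.4682, -8.0627, 215.3000°)

set_pose: (x, y, θ) = (8.1500, 3.4900, 6.8000°), ρ = 3.34
go_straight(5.38): x += 5.38·cos θ, y += 5.38·sin θ → (13.4922, 4.1270, 6.8000°)
turn_right(101.4°): centre at ρ to the right, rotate −101.4° → (17.2169, 0.5426, -94.6000° ≡ 265.4000°)
go_straight(4.77): x += 4.77·cos θ, y += 4.77·sin θ → (16.8343, -4.2120, 265.4000°)
turn_right(50.1°): centre at ρ to the right, rotate −50.1° → (15.4351, -6.6700, 215.3000°)
go_straight(2.41): x += 2.41·cos θ, y += 2.41·sin θ → (13.4682, -8.0627, 215.3000°)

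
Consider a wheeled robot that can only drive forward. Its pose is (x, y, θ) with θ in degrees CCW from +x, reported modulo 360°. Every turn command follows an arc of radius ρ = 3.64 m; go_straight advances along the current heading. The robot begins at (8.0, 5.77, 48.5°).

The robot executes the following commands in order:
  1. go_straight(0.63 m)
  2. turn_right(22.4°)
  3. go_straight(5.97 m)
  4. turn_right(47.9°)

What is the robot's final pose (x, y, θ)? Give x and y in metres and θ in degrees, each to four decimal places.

set_pose: (x, y, θ) = (8.0000, 5.7700, 48.5000°), ρ = 3.64
go_straight(0.63): x += 0.63·cos θ, y += 0.63·sin θ → (8.4175, 6.2418, 48.5000°)
turn_right(22.4°): centre at ρ to the right, rotate −22.4° → (9.5423, 7.0987, 26.1000°)
go_straight(5.97): x += 5.97·cos θ, y += 5.97·sin θ → (14.9035, 9.7252, 26.1000°)
turn_right(47.9°): centre at ρ to the right, rotate −47.9° → (17.8567, 9.8360, -21.8000° ≡ 338.2000°)

(17.8567, 9.8360, 338.2000°)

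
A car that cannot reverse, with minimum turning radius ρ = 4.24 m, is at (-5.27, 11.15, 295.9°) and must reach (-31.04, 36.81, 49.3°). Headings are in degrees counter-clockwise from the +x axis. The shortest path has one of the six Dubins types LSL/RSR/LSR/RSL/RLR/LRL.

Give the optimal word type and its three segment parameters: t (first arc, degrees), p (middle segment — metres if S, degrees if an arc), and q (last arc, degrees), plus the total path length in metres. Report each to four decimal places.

Let ψ = atan2(Δy, Δx) = atan2(25.66, -25.77) = 135.1225° be the start→goal bearing.
Normalize: d = |goal − start| / ρ = 36.366585/4.24 = 8.577025, α = (θ_start − ψ) mod 360° = 160.7775° = 2.806096 rad, β = (θ_goal − ψ) mod 360° = 274.1775° = 4.785299 rad.
Common terms: sin α = 0.329238, cos α = -0.944247, sin β = -0.997343, cos β = 0.072846, cos(α−β) = -0.397148, d² = 73.565354. Work in radians in the unit-radius frame; every candidate has L = ρ·(t + p + q).
LSL: p² = 2 + d² − 2cos(α−β) + 2d(sin α − sin β) = 99.115893; p = √p² = 9.955697; φ = atan2(cos β − cos α, d + sin α − sin β) = 0.102340 rad; t = (φ − α) mod 2π = 3.579430 rad, q = (β − φ) mod 2π = 4.682959 rad → L = 4.24·(3.579430 + 9.955697 + 4.682959) = 4.24·18.218085 = 77.244681 m
RSR: p² = 2 + d² − 2cos(α−β) + 2d(sin β − sin α) = 53.603405; p = √p² = 7.321435; φ = atan2(cos α − cos β, d − sin α + sin β) = -0.139371 rad; t = (α − φ) mod 2π = 2.945467 rad, q = (φ − β) mod 2π = 1.358515 rad → L = 4.24·(2.945467 + 7.321435 + 1.358515) = 4.24·11.625417 = 49.291766 m
LSR: p² = d² − 2 + 2cos(α−β) + 2d(sin α + sin β) = 59.310352; p = √p² = 7.701321; φ = atan2(−cos α − cos β, d + sin α + sin β) − atan2(−2, p) = 0.363820 rad; t = (φ − α) mod 2π = 3.840909 rad, q = (φ − β) mod 2π = 1.861706 rad → L = 4.24·(3.840909 + 7.701321 + 1.861706) = 4.24·13.403937 = 56.832691 m
RSL: p² = d² − 2 + 2cos(α−β) − 2d(sin α + sin β) = 82.231764; p = √p² = 9.068173; φ = atan2(cos α + cos β, d − sin α − sin β) − atan2(2, p) = -0.311054 rad; t = (α − φ) mod 2π = 3.117150 rad, q = (β − φ) mod 2π = 5.096353 rad → L = 4.24·(3.117150 + 9.068173 + 5.096353) = 4.24·17.281676 = 73.274307 m
RLR: c = (6 − d² + 2cos(α−β) + 2d(sin α − sin β))/8 = -5.700426, |c| > 1 → infeasible
LRL: c = (6 − d² + 2cos(α−β) − 2d(sin α − sin β))/8 = -11.389487, |c| > 1 → infeasible
Shortest: RSR with L = 49.291766 m ≈ 49.2918 m
Convert RSR to answer units (arcs ×180/π): t = 2.945467·180/π = 168.7628°, p = ρ·p = 4.24·7.321435 = 31.0429 m, q = 1.358515·180/π = 77.8372°, L = 49.2918 m.

RSR: t = 168.7628°, p = 31.0429 m, q = 77.8372°, L = 49.2918 m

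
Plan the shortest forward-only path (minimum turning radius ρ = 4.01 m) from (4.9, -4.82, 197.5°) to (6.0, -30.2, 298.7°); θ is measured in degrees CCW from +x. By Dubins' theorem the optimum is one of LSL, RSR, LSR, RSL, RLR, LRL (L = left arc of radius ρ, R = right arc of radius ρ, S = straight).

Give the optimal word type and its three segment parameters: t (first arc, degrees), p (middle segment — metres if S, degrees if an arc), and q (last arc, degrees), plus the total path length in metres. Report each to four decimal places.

LSL: t = 82.3591°, p = 19.9241 m, q = 18.8409°, L = 27.0069 m

Let ψ = atan2(Δy, Δx) = atan2(-25.38, 1.10) = -87.5183° be the start→goal bearing.
Normalize: d = |goal − start| / ρ = 25.403826/4.01 = 6.335119, α = (θ_start − ψ) mod 360° = 285.0183° = 4.974507 rad, β = (θ_goal − ψ) mod 360° = 26.2183° = 0.457595 rad.
Common terms: sin α = -0.965843, cos α = 0.259127, sin β = 0.441792, cos β = 0.897117, cos(α−β) = -0.194234, d² = 40.133731. Work in radians in the unit-radius frame; every candidate has L = ρ·(t + p + q).
LSL: p² = 2 + d² − 2cos(α−β) + 2d(sin α − sin β) = 24.687125; p = √p² = 4.968614; φ = atan2(cos β − cos α, d + sin α − sin β) = 0.128760 rad; t = (φ − α) mod 2π = 1.437437 rad, q = (β − φ) mod 2π = 0.328836 rad → L = 4.01·(1.437437 + 4.968614 + 0.328836) = 4.01·6.734887 = 27.006898 m
RSR: p² = 2 + d² − 2cos(α−β) + 2d(sin β − sin α) = 60.357274; p = √p² = 7.768994; φ = atan2(cos α − cos β, d − sin α + sin β) = -0.082213 rad; t = (α − φ) mod 2π = 5.056720 rad, q = (φ − β) mod 2π = 5.743377 rad → L = 4.01·(5.056720 + 7.768994 + 5.743377) = 4.01·18.569092 = 74.462058 m
LSR: p² = d² − 2 + 2cos(α−β) + 2d(sin α + sin β) = 31.105411; p = √p² = 5.577223; φ = atan2(−cos α − cos β, d + sin α + sin β) − atan2(−2, p) = 0.147909 rad; t = (φ − α) mod 2π = 1.456587 rad, q = (φ − β) mod 2π = 5.973499 rad → L = 4.01·(1.456587 + 5.577223 + 5.973499) = 4.01·13.007309 = 52.159308 m
RSL: p² = d² − 2 + 2cos(α−β) − 2d(sin α + sin β) = 44.385113; p = √p² = 6.662215; φ = atan2(cos α + cos β, d − sin α − sin β) − atan2(2, p) = -0.124641 rad; t = (α − φ) mod 2π = 5.099149 rad, q = (β − φ) mod 2π = 0.582237 rad → L = 4.01·(5.099149 + 6.662215 + 0.582237) = 4.01·12.343601 = 49.497840 m
RLR: c = (6 − d² + 2cos(α−β) + 2d(sin α − sin β))/8 = -6.544659, |c| > 1 → infeasible
LRL: c = (6 − d² + 2cos(α−β) − 2d(sin α − sin β))/8 = -2.085891, |c| > 1 → infeasible
Shortest: LSL with L = 27.006898 m ≈ 27.0069 m
Convert LSL to answer units (arcs ×180/π): t = 1.437437·180/π = 82.3591°, p = ρ·p = 4.01·4.968614 = 19.9241 m, q = 0.328836·180/π = 18.8409°, L = 27.0069 m.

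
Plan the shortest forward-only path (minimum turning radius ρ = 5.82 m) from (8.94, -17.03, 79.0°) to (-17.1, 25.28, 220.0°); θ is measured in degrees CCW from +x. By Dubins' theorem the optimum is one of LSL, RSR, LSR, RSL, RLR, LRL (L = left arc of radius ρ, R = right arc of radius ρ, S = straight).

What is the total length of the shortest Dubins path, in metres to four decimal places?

Let ψ = atan2(Δy, Δx) = atan2(42.31, -26.04) = 121.6105° be the start→goal bearing.
Normalize: d = |goal − start| / ρ = 49.681160/5.82 = 8.536282, α = (θ_start − ψ) mod 360° = 317.3895° = 5.539491 rad, β = (θ_goal − ψ) mod 360° = 98.3895° = 1.717220 rad.
Common terms: sin α = -0.677011, cos α = 0.735973, sin β = 0.989299, cos β = -0.145901, cos(α−β) = -0.777146, d² = 72.868108. Work in radians in the unit-radius frame; every candidate has L = ρ·(t + p + q).
LSL: p² = 2 + d² − 2cos(α−β) + 2d(sin α − sin β) = 47.974211; p = √p² = 6.926342; φ = atan2(cos β − cos α, d + sin α − sin β) = -0.127668 rad; t = (φ − α) mod 2π = 0.616026 rad, q = (β − φ) mod 2π = 1.844889 rad → L = 5.82·(0.616026 + 6.926342 + 1.844889) = 5.82·9.387256 = 54.633830 m
RSR: p² = 2 + d² − 2cos(α−β) + 2d(sin β − sin α) = 104.870589; p = √p² = 10.240634; φ = atan2(cos α − cos β, d − sin α + sin β) = 0.086222 rad; t = (α − φ) mod 2π = 5.453269 rad, q = (φ − β) mod 2π = 4.652187 rad → L = 5.82·(5.453269 + 10.240634 + 4.652187) = 5.82·20.346091 = 118.414247 m
LSR: p² = d² − 2 + 2cos(α−β) + 2d(sin α + sin β) = 74.645372; p = √p² = 8.639755; φ = atan2(−cos α − cos β, d + sin α + sin β) − atan2(−2, p) = 0.160894 rad; t = (φ − α) mod 2π = 0.904588 rad, q = (φ − β) mod 2π = 4.726859 rad → L = 5.82·(0.904588 + 8.639755 + 4.726859) = 5.82·14.271203 = 83.058401 m
RSL: p² = d² − 2 + 2cos(α−β) − 2d(sin α + sin β) = 63.982260; p = √p² = 7.998891; φ = atan2(cos α + cos β, d − sin α − sin β) − atan2(2, p) = -0.173384 rad; t = (α − φ) mod 2π = 5.712875 rad, q = (β − φ) mod 2π = 1.890604 rad → L = 5.82·(5.712875 + 7.998891 + 1.890604) = 5.82·15.602371 = 90.805799 m
RLR: c = (6 − d² + 2cos(α−β) + 2d(sin α − sin β))/8 = -12.108824, |c| > 1 → infeasible
LRL: c = (6 − d² + 2cos(α−β) − 2d(sin α − sin β))/8 = -4.996776, |c| > 1 → infeasible
Shortest: LSL with L = 54.633830 m ≈ 54.6338 m

54.6338 m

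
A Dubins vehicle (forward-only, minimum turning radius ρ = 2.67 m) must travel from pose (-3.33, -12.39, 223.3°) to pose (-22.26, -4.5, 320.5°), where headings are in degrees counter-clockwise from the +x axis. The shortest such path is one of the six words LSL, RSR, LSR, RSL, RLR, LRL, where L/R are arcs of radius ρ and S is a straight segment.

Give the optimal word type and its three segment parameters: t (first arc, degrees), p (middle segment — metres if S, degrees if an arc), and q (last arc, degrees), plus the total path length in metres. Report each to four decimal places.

Let ψ = atan2(Δy, Δx) = atan2(7.89, -18.93) = 157.3737° be the start→goal bearing.
Normalize: d = |goal − start| / ρ = 20.508462/2.67 = 7.681072, α = (θ_start − ψ) mod 360° = 65.9263° = 1.150631 rad, β = (θ_goal − ψ) mod 360° = 163.1263° = 2.847091 rad.
Common terms: sin α = 0.913022, cos α = 0.407911, sin β = 0.290263, cos β = -0.956947, cos(α−β) = -0.125333, d² = 58.998864. Work in radians in the unit-radius frame; every candidate has L = ρ·(t + p + q).
LSL: p² = 2 + d² − 2cos(α−β) + 2d(sin α − sin β) = 70.816441; p = √p² = 8.415250; φ = atan2(cos β − cos α, d + sin α − sin β) = -0.162908 rad; t = (φ − α) mod 2π = 4.969646 rad, q = (β − φ) mod 2π = 3.010000 rad → L = 2.67·(4.969646 + 8.415250 + 3.010000) = 2.67·16.394896 = 43.774372 m
RSR: p² = 2 + d² − 2cos(α−β) + 2d(sin β − sin α) = 51.682620; p = √p² = 7.189062; φ = atan2(cos α − cos β, d − sin α + sin β) = 0.191011 rad; t = (α − φ) mod 2π = 0.959620 rad, q = (φ − β) mod 2π = 3.627106 rad → L = 2.67·(0.959620 + 7.189062 + 3.627106) = 2.67·11.775788 = 31.441353 m
LSR: p² = d² − 2 + 2cos(α−β) + 2d(sin α + sin β) = 75.233224; p = √p² = 8.673709; φ = atan2(−cos α − cos β, d + sin α + sin β) − atan2(−2, p) = 0.288341 rad; t = (φ − α) mod 2π = 5.420895 rad, q = (φ − β) mod 2π = 3.724435 rad → L = 2.67·(5.420895 + 8.673709 + 3.724435) = 2.67·17.819038 = 47.576831 m
RSL: p² = d² − 2 + 2cos(α−β) − 2d(sin α + sin β) = 38.263170; p = √p² = 6.185723; φ = atan2(cos α + cos β, d − sin α − sin β) − atan2(2, p) = -0.397271 rad; t = (α − φ) mod 2π = 1.547902 rad, q = (β − φ) mod 2π = 3.244362 rad → L = 2.67·(1.547902 + 6.185723 + 3.244362) = 2.67·10.977987 = 29.311226 m
RLR: c = (6 − d² + 2cos(α−β) + 2d(sin α − sin β))/8 = -5.460327, |c| > 1 → infeasible
LRL: c = (6 − d² + 2cos(α−β) − 2d(sin α − sin β))/8 = -7.852055, |c| > 1 → infeasible
Shortest: RSL with L = 29.311226 m ≈ 29.3112 m
Convert RSL to answer units (arcs ×180/π): t = 1.547902·180/π = 88.6883°, p = ρ·p = 2.67·6.185723 = 16.5159 m, q = 3.244362·180/π = 185.8883°, L = 29.3112 m.

RSL: t = 88.6883°, p = 16.5159 m, q = 185.8883°, L = 29.3112 m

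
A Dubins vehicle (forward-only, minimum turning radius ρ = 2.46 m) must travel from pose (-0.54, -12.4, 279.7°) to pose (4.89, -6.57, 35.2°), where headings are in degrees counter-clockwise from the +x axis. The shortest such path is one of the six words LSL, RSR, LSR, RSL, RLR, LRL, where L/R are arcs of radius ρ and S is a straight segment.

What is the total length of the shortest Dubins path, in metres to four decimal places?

13.1091 m

Let ψ = atan2(Δy, Δx) = atan2(5.83, 5.43) = 47.0345° be the start→goal bearing.
Normalize: d = |goal − start| / ρ = 7.967045/2.46 = 3.238636, α = (θ_start − ψ) mod 360° = 232.6655° = 4.060779 rad, β = (θ_goal − ψ) mod 360° = 348.1655° = 6.076634 rad.
Common terms: sin α = -0.795108, cos α = -0.606468, sin β = -0.205086, cos β = 0.978744, cos(α−β) = -0.430511, d² = 10.488763. Work in radians in the unit-radius frame; every candidate has L = ρ·(t + p + q).
LSL: p² = 2 + d² − 2cos(α−β) + 2d(sin α − sin β) = 9.528049; p = √p² = 3.086754; φ = atan2(cos β − cos α, d + sin α − sin β) = 0.539320 rad; t = (φ − α) mod 2π = 2.761727 rad, q = (β − φ) mod 2π = 5.537314 rad → L = 2.46·(2.761727 + 3.086754 + 5.537314) = 2.46·11.385794 = 28.009054 m
RSR: p² = 2 + d² − 2cos(α−β) + 2d(sin β − sin α) = 17.171522; p = √p² = 4.143853; φ = atan2(cos α − cos β, d − sin α + sin β) = -0.392550 rad; t = (α − φ) mod 2π = 4.453328 rad, q = (φ − β) mod 2π = 6.097187 rad → L = 2.46·(4.453328 + 4.143853 + 6.097187) = 2.46·14.694369 = 36.148147 m
LSR: p² = d² − 2 + 2cos(α−β) + 2d(sin α + sin β) = 1.149212; p = √p² = 1.072013; φ = atan2(−cos α − cos β, d + sin α + sin β) − atan2(−2, p) = 0.913958 rad; t = (φ − α) mod 2π = 3.136364 rad, q = (φ − β) mod 2π = 1.120509 rad → L = 2.46·(3.136364 + 1.072013 + 1.120509) = 2.46·5.328887 = 13.109062 m
RSL: p² = d² − 2 + 2cos(α−β) − 2d(sin α + sin β) = 14.106270; p = √p² = 3.755831; φ = atan2(cos α + cos β, d − sin α − sin β) − atan2(2, p) = -0.401712 rad; t = (α − φ) mod 2π = 4.462491 rad, q = (β − φ) mod 2π = 0.195161 rad → L = 2.46·(4.462491 + 3.755831 + 0.195161) = 2.46·8.413483 = 20.697167 m
RLR: c = (6 − d² + 2cos(α−β) + 2d(sin α − sin β))/8 = -1.146440, |c| > 1 → infeasible
LRL: c = (6 − d² + 2cos(α−β) − 2d(sin α − sin β))/8 = -0.191006; p = 2π − arccos c = 4.520202 rad; φ = atan2(cos β − cos α, d + sin α − sin β) = 0.539320 rad; t = (φ − α + p/2) mod 2π = 5.021828 rad, q = (β − α − t + p) mod 2π = 1.514229 rad → L = 2.46·(5.021828 + 4.520202 + 1.514229) = 2.46·11.056259 = 27.198397 m
Shortest: LSR with L = 13.109062 m ≈ 13.1091 m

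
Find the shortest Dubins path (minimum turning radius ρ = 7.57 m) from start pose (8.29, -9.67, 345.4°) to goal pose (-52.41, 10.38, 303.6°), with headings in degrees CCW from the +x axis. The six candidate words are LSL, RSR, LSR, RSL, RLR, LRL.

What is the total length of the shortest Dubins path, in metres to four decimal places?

100.8296 m

Let ψ = atan2(Δy, Δx) = atan2(20.05, -60.70) = 161.7209° be the start→goal bearing.
Normalize: d = |goal − start| / ρ = 63.925680/7.57 = 8.444608, α = (θ_start − ψ) mod 360° = 183.6791° = 3.205804 rad, β = (θ_goal − ψ) mod 360° = 141.8791° = 2.476257 rad.
Common terms: sin α = -0.064168, cos α = -0.997939, sin β = 0.617323, cos β = -0.786709, cos(α−β) = 0.745476, d² = 71.311397. Work in radians in the unit-radius frame; every candidate has L = ρ·(t + p + q).
LSL: p² = 2 + d² − 2cos(α−β) + 2d(sin α − sin β) = 60.310597; p = √p² = 7.765990; φ = atan2(cos β − cos α, d + sin α − sin β) = 0.027203 rad; t = (φ − α) mod 2π = 3.104584 rad, q = (β − φ) mod 2π = 2.449054 rad → L = 7.57·(3.104584 + 7.765990 + 2.449054) = 7.57·13.319627 = 100.829580 m
RSR: p² = 2 + d² − 2cos(α−β) + 2d(sin β − sin α) = 83.330294; p = √p² = 9.128543; φ = atan2(cos α − cos β, d − sin α + sin β) = -0.023142 rad; t = (α − φ) mod 2π = 3.228946 rad, q = (φ − β) mod 2π = 3.783787 rad → L = 7.57·(3.228946 + 9.128543 + 3.783787) = 7.57·16.141276 = 122.189458 m
LSR: p² = d² − 2 + 2cos(α−β) + 2d(sin α + sin β) = 80.144717; p = √p² = 8.952358; φ = atan2(−cos α − cos β, d + sin α + sin β) − atan2(−2, p) = 0.415598 rad; t = (φ − α) mod 2π = 3.492979 rad, q = (φ − β) mod 2π = 4.222526 rad → L = 7.57·(3.492979 + 8.952358 + 4.222526) = 7.57·16.667864 = 126.175727 m
RSL: p² = d² − 2 + 2cos(α−β) − 2d(sin α + sin β) = 61.459982; p = √p² = 7.839642; φ = atan2(cos α + cos β, d − sin α − sin β) − atan2(2, p) = -0.472194 rad; t = (α − φ) mod 2π = 3.677998 rad, q = (β − φ) mod 2π = 2.948451 rad → L = 7.57·(3.677998 + 7.839642 + 2.948451) = 7.57·14.466091 = 109.508310 m
RLR: c = (6 − d² + 2cos(α−β) + 2d(sin α − sin β))/8 = -9.416287, |c| > 1 → infeasible
LRL: c = (6 − d² + 2cos(α−β) − 2d(sin α − sin β))/8 = -6.538825, |c| > 1 → infeasible
Shortest: LSL with L = 100.829580 m ≈ 100.8296 m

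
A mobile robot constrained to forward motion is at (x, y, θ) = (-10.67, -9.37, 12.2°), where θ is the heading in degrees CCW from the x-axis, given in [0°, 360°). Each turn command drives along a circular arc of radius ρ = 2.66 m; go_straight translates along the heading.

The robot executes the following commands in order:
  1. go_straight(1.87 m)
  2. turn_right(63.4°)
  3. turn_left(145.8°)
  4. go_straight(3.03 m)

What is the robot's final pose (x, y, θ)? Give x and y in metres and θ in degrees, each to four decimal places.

set_pose: (x, y, θ) = (-10.6700, -9.3700, 12.2000°), ρ = 2.66
go_straight(1.87): x += 1.87·cos θ, y += 1.87·sin θ → (-8.8422, -8.9748, 12.2000°)
turn_right(63.4°): centre at ρ to the right, rotate −63.4° → (-6.2071, -9.9080, -51.2000° ≡ 308.8000°)
turn_left(145.8°): centre at ρ to the left, rotate +145.8° → (-1.4826, -8.0279, 454.6000° ≡ 94.6000°)
go_straight(3.03): x += 3.03·cos θ, y += 3.03·sin θ → (-1.7256, -5.0076, 94.6000°)

(-1.7256, -5.0076, 94.6000°)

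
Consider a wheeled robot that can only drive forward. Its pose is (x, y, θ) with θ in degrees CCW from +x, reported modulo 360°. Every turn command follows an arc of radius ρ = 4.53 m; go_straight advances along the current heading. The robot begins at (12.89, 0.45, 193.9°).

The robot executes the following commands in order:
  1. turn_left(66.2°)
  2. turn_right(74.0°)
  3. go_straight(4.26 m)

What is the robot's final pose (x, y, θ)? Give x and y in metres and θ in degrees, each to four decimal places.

set_pose: (x, y, θ) = (12.8900, 0.4500, 193.9000°), ρ = 4.53
turn_left(66.2°): centre at ρ to the left, rotate +66.2° → (9.5157, -3.1685, 260.1000°)
turn_right(74.0°): centre at ρ to the right, rotate −74.0° → (5.5345, -6.8940, 186.1000°)
go_straight(4.26): x += 4.26·cos θ, y += 4.26·sin θ → (1.2986, -7.3467, 186.1000°)

(1.2986, -7.3467, 186.1000°)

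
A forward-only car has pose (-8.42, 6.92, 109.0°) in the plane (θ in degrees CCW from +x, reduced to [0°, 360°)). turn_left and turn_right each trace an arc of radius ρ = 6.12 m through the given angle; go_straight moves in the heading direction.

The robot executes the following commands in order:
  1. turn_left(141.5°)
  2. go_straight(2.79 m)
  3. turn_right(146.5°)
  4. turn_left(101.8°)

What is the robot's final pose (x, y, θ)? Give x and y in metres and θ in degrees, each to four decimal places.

set_pose: (x, y, θ) = (-8.4200, 6.9200, 109.0000°), ρ = 6.12
turn_left(141.5°): centre at ρ to the left, rotate +141.5° → (-19.9755, 6.9704, 250.5000°)
go_straight(2.79): x += 2.79·cos θ, y += 2.79·sin θ → (-20.9069, 4.3405, 250.5000°)
turn_right(146.5°): centre at ρ to the right, rotate −146.5° → (-32.6140, 4.9028, 104.0000°)
turn_left(101.8°): centre at ρ to the left, rotate +101.8° → (-41.2159, 8.9322, 205.8000°)

(-41.2159, 8.9322, 205.8000°)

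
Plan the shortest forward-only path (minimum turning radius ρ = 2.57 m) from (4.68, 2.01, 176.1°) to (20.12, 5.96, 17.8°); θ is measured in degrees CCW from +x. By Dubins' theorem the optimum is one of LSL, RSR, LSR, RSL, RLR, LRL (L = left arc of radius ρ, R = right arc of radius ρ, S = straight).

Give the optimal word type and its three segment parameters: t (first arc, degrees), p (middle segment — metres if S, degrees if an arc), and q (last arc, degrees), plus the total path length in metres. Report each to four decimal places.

RSL: t = 181.3429°, p = 14.0687 m, q = 23.0429°, L = 23.2365 m

Let ψ = atan2(Δy, Δx) = atan2(3.95, 15.44) = 14.3501° be the start→goal bearing.
Normalize: d = |goal − start| / ρ = 15.937255/2.57 = 6.201267, α = (θ_start − ψ) mod 360° = 161.7499° = 2.823068 rad, β = (θ_goal − ψ) mod 360° = 3.4499° = 0.060211 rad.
Common terms: sin α = 0.313166, cos α = -0.949698, sin β = 0.060175, cos β = 0.998188, cos(α−β) = -0.929133, d² = 38.455707. Work in radians in the unit-radius frame; every candidate has L = ρ·(t + p + q).
LSL: p² = 2 + d² − 2cos(α−β) + 2d(sin α − sin β) = 45.451703; p = √p² = 6.741788; φ = atan2(cos β − cos α, d + sin α − sin β) = 0.293106 rad; t = (φ − α) mod 2π = 3.753224 rad, q = (β − φ) mod 2π = 6.050291 rad → L = 2.57·(3.753224 + 6.741788 + 6.050291) = 2.57·16.545302 = 42.521427 m
RSR: p² = 2 + d² − 2cos(α−β) + 2d(sin β − sin α) = 39.176241; p = √p² = 6.259093; φ = atan2(cos α − cos β, d − sin α + sin β) = -0.316465 rad; t = (α − φ) mod 2π = 3.139533 rad, q = (φ − β) mod 2π = 5.906509 rad → L = 2.57·(3.139533 + 6.259093 + 5.906509) = 2.57·15.305134 = 39.334195 m
LSR: p² = d² − 2 + 2cos(α−β) + 2d(sin α + sin β) = 39.227818; p = √p² = 6.263211; φ = atan2(−cos α − cos β, d + sin α + sin β) − atan2(−2, p) = 0.301715 rad; t = (φ − α) mod 2π = 3.761833 rad, q = (φ − β) mod 2π = 0.241504 rad → L = 2.57·(3.761833 + 6.263211 + 0.241504) = 2.57·10.266549 = 26.385030 m
RSL: p² = d² − 2 + 2cos(α−β) − 2d(sin α + sin β) = 29.967066; p = √p² = 5.474218; φ = atan2(cos α + cos β, d − sin α − sin β) − atan2(2, p) = -0.341963 rad; t = (α − φ) mod 2π = 3.165030 rad, q = (β − φ) mod 2π = 0.402174 rad → L = 2.57·(3.165030 + 5.474218 + 0.402174) = 2.57·9.041423 = 23.236457 m
RLR: c = (6 − d² + 2cos(α−β) + 2d(sin α − sin β))/8 = -3.897030, |c| > 1 → infeasible
LRL: c = (6 − d² + 2cos(α−β) − 2d(sin α − sin β))/8 = -4.681463, |c| > 1 → infeasible
Shortest: RSL with L = 23.236457 m ≈ 23.2365 m
Convert RSL to answer units (arcs ×180/π): t = 3.165030·180/π = 181.3429°, p = ρ·p = 2.57·5.474218 = 14.0687 m, q = 0.402174·180/π = 23.0429°, L = 23.2365 m.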